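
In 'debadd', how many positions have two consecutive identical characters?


Looking for consecutive identical characters in 'debadd':
  pos 0-1: 'd' vs 'e' -> different
  pos 1-2: 'e' vs 'b' -> different
  pos 2-3: 'b' vs 'a' -> different
  pos 3-4: 'a' vs 'd' -> different
  pos 4-5: 'd' vs 'd' -> MATCH ('dd')
Consecutive identical pairs: ['dd']
Count: 1

1


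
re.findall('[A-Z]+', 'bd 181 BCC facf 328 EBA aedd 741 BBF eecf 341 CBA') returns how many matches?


Pattern '[A-Z]+' finds one or more uppercase letters.
Text: 'bd 181 BCC facf 328 EBA aedd 741 BBF eecf 341 CBA'
Scanning for matches:
  Match 1: 'BCC'
  Match 2: 'EBA'
  Match 3: 'BBF'
  Match 4: 'CBA'
Total matches: 4

4


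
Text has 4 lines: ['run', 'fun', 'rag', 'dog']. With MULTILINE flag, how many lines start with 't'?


With MULTILINE flag, ^ matches the start of each line.
Lines: ['run', 'fun', 'rag', 'dog']
Checking which lines start with 't':
  Line 1: 'run' -> no
  Line 2: 'fun' -> no
  Line 3: 'rag' -> no
  Line 4: 'dog' -> no
Matching lines: []
Count: 0

0


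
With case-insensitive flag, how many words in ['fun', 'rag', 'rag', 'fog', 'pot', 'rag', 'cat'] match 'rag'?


Case-insensitive matching: compare each word's lowercase form to 'rag'.
  'fun' -> lower='fun' -> no
  'rag' -> lower='rag' -> MATCH
  'rag' -> lower='rag' -> MATCH
  'fog' -> lower='fog' -> no
  'pot' -> lower='pot' -> no
  'rag' -> lower='rag' -> MATCH
  'cat' -> lower='cat' -> no
Matches: ['rag', 'rag', 'rag']
Count: 3

3


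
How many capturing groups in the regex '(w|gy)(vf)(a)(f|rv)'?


To count capturing groups, count each '(' that starts a group.
Pattern: '(w|gy)(vf)(a)(f|rv)'
Walking through the pattern:
  Position 0: '(' -> group #1
  Position 6: '(' -> group #2
  Position 10: '(' -> group #3
  Position 13: '(' -> group #4
Total capturing groups: 4

4


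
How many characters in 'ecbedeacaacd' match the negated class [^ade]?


Negated class [^ade] matches any char NOT in {a, d, e}
Scanning 'ecbedeacaacd':
  pos 0: 'e' -> no (excluded)
  pos 1: 'c' -> MATCH
  pos 2: 'b' -> MATCH
  pos 3: 'e' -> no (excluded)
  pos 4: 'd' -> no (excluded)
  pos 5: 'e' -> no (excluded)
  pos 6: 'a' -> no (excluded)
  pos 7: 'c' -> MATCH
  pos 8: 'a' -> no (excluded)
  pos 9: 'a' -> no (excluded)
  pos 10: 'c' -> MATCH
  pos 11: 'd' -> no (excluded)
Total matches: 4

4


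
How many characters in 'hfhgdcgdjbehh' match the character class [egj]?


Character class [egj] matches any of: {e, g, j}
Scanning string 'hfhgdcgdjbehh' character by character:
  pos 0: 'h' -> no
  pos 1: 'f' -> no
  pos 2: 'h' -> no
  pos 3: 'g' -> MATCH
  pos 4: 'd' -> no
  pos 5: 'c' -> no
  pos 6: 'g' -> MATCH
  pos 7: 'd' -> no
  pos 8: 'j' -> MATCH
  pos 9: 'b' -> no
  pos 10: 'e' -> MATCH
  pos 11: 'h' -> no
  pos 12: 'h' -> no
Total matches: 4

4


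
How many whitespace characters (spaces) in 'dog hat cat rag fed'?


\s matches whitespace characters (spaces, tabs, etc.).
Text: 'dog hat cat rag fed'
This text has 5 words separated by spaces.
Number of spaces = number of words - 1 = 5 - 1 = 4

4


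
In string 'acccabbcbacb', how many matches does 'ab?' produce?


Pattern 'ab?' matches 'a' optionally followed by 'b'.
String: 'acccabbcbacb'
Scanning left to right for 'a' then checking next char:
  Match 1: 'a' (a not followed by b)
  Match 2: 'ab' (a followed by b)
  Match 3: 'a' (a not followed by b)
Total matches: 3

3


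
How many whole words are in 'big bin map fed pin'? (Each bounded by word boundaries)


Word boundaries (\b) mark the start/end of each word.
Text: 'big bin map fed pin'
Splitting by whitespace:
  Word 1: 'big'
  Word 2: 'bin'
  Word 3: 'map'
  Word 4: 'fed'
  Word 5: 'pin'
Total whole words: 5

5


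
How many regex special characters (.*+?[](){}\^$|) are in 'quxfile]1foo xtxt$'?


Regex special characters are: . * + ? [ ] ( ) { } \ ^ $ |
Scanning 'quxfile]1foo xtxt$':
  pos 7: ']' -> SPECIAL
  pos 17: '$' -> SPECIAL
Special chars found: [']', '$']
Total: 2

2


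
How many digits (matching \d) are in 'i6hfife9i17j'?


\d matches any digit 0-9.
Scanning 'i6hfife9i17j':
  pos 1: '6' -> DIGIT
  pos 7: '9' -> DIGIT
  pos 9: '1' -> DIGIT
  pos 10: '7' -> DIGIT
Digits found: ['6', '9', '1', '7']
Total: 4

4


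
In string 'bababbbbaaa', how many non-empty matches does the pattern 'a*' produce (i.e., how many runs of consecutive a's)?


Pattern 'a*' matches zero or more a's. We want non-empty runs of consecutive a's.
String: 'bababbbbaaa'
Walking through the string to find runs of a's:
  Run 1: positions 1-1 -> 'a'
  Run 2: positions 3-3 -> 'a'
  Run 3: positions 8-10 -> 'aaa'
Non-empty runs found: ['a', 'a', 'aaa']
Count: 3

3


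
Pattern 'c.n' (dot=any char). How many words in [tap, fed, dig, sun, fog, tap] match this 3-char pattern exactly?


Pattern 'c.n' means: starts with 'c', any single char, ends with 'n'.
Checking each word (must be exactly 3 chars):
  'tap' (len=3): no
  'fed' (len=3): no
  'dig' (len=3): no
  'sun' (len=3): no
  'fog' (len=3): no
  'tap' (len=3): no
Matching words: []
Total: 0

0


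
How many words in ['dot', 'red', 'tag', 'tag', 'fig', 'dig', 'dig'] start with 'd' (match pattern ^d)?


Pattern ^d anchors to start of word. Check which words begin with 'd':
  'dot' -> MATCH (starts with 'd')
  'red' -> no
  'tag' -> no
  'tag' -> no
  'fig' -> no
  'dig' -> MATCH (starts with 'd')
  'dig' -> MATCH (starts with 'd')
Matching words: ['dot', 'dig', 'dig']
Count: 3

3


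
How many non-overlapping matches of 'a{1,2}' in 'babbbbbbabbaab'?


Pattern 'a{1,2}' matches between 1 and 2 consecutive a's (greedy).
String: 'babbbbbbabbaab'
Finding runs of a's and applying greedy matching:
  Run at pos 1: 'a' (length 1)
  Run at pos 8: 'a' (length 1)
  Run at pos 11: 'aa' (length 2)
Matches: ['a', 'a', 'aa']
Count: 3

3


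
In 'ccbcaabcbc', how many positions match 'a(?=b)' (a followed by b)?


Lookahead 'a(?=b)' matches 'a' only when followed by 'b'.
String: 'ccbcaabcbc'
Checking each position where char is 'a':
  pos 4: 'a' -> no (next='a')
  pos 5: 'a' -> MATCH (next='b')
Matching positions: [5]
Count: 1

1


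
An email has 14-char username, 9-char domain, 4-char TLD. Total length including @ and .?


An email address has format: username@domain.tld
Username length: 14
'@' character: 1
Domain length: 9
'.' character: 1
TLD length: 4
Total = 14 + 1 + 9 + 1 + 4 = 29

29


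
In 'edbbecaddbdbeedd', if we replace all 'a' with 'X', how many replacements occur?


re.sub('a', 'X', text) replaces every occurrence of 'a' with 'X'.
Text: 'edbbecaddbdbeedd'
Scanning for 'a':
  pos 6: 'a' -> replacement #1
Total replacements: 1

1


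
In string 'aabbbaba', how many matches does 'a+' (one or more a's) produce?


Pattern 'a+' matches one or more consecutive a's.
String: 'aabbbaba'
Scanning for runs of a:
  Match 1: 'aa' (length 2)
  Match 2: 'a' (length 1)
  Match 3: 'a' (length 1)
Total matches: 3

3


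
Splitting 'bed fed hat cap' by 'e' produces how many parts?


Splitting by 'e' breaks the string at each occurrence of the separator.
Text: 'bed fed hat cap'
Parts after split:
  Part 1: 'b'
  Part 2: 'd f'
  Part 3: 'd hat cap'
Total parts: 3

3


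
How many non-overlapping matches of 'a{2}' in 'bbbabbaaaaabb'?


Pattern 'a{2}' matches exactly 2 consecutive a's (greedy, non-overlapping).
String: 'bbbabbaaaaabb'
Scanning for runs of a's:
  Run at pos 3: 'a' (length 1) -> 0 match(es)
  Run at pos 6: 'aaaaa' (length 5) -> 2 match(es)
Matches found: ['aa', 'aa']
Total: 2

2


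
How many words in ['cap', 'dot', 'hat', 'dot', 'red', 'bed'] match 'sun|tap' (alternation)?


Alternation 'sun|tap' matches either 'sun' or 'tap'.
Checking each word:
  'cap' -> no
  'dot' -> no
  'hat' -> no
  'dot' -> no
  'red' -> no
  'bed' -> no
Matches: []
Count: 0

0


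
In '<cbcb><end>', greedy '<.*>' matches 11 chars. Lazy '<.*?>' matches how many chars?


Greedy '<.*>' tries to match as MUCH as possible.
Lazy '<.*?>' tries to match as LITTLE as possible.

String: '<cbcb><end>'
Greedy '<.*>' starts at first '<' and extends to the LAST '>': '<cbcb><end>' (11 chars)
Lazy '<.*?>' starts at first '<' and stops at the FIRST '>': '<cbcb>' (6 chars)

6


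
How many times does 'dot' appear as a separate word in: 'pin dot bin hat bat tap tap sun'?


Scanning each word for exact match 'dot':
  Word 1: 'pin' -> no
  Word 2: 'dot' -> MATCH
  Word 3: 'bin' -> no
  Word 4: 'hat' -> no
  Word 5: 'bat' -> no
  Word 6: 'tap' -> no
  Word 7: 'tap' -> no
  Word 8: 'sun' -> no
Total matches: 1

1


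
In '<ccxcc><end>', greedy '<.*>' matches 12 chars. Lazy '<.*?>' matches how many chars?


Greedy '<.*>' tries to match as MUCH as possible.
Lazy '<.*?>' tries to match as LITTLE as possible.

String: '<ccxcc><end>'
Greedy '<.*>' starts at first '<' and extends to the LAST '>': '<ccxcc><end>' (12 chars)
Lazy '<.*?>' starts at first '<' and stops at the FIRST '>': '<ccxcc>' (7 chars)

7


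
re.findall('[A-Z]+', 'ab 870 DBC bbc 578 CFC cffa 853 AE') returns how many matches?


Pattern '[A-Z]+' finds one or more uppercase letters.
Text: 'ab 870 DBC bbc 578 CFC cffa 853 AE'
Scanning for matches:
  Match 1: 'DBC'
  Match 2: 'CFC'
  Match 3: 'AE'
Total matches: 3

3


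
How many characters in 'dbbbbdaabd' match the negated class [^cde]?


Negated class [^cde] matches any char NOT in {c, d, e}
Scanning 'dbbbbdaabd':
  pos 0: 'd' -> no (excluded)
  pos 1: 'b' -> MATCH
  pos 2: 'b' -> MATCH
  pos 3: 'b' -> MATCH
  pos 4: 'b' -> MATCH
  pos 5: 'd' -> no (excluded)
  pos 6: 'a' -> MATCH
  pos 7: 'a' -> MATCH
  pos 8: 'b' -> MATCH
  pos 9: 'd' -> no (excluded)
Total matches: 7

7


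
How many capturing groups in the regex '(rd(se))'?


To count capturing groups, count each '(' that starts a group.
Pattern: '(rd(se))'
Walking through the pattern:
  Position 0: '(' -> group #1
  Position 3: '(' -> group #2
Total capturing groups: 2

2


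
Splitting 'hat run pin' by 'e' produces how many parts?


Splitting by 'e' breaks the string at each occurrence of the separator.
Text: 'hat run pin'
Parts after split:
  Part 1: 'hat run pin'
Total parts: 1

1


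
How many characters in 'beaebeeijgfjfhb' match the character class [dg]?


Character class [dg] matches any of: {d, g}
Scanning string 'beaebeeijgfjfhb' character by character:
  pos 0: 'b' -> no
  pos 1: 'e' -> no
  pos 2: 'a' -> no
  pos 3: 'e' -> no
  pos 4: 'b' -> no
  pos 5: 'e' -> no
  pos 6: 'e' -> no
  pos 7: 'i' -> no
  pos 8: 'j' -> no
  pos 9: 'g' -> MATCH
  pos 10: 'f' -> no
  pos 11: 'j' -> no
  pos 12: 'f' -> no
  pos 13: 'h' -> no
  pos 14: 'b' -> no
Total matches: 1

1


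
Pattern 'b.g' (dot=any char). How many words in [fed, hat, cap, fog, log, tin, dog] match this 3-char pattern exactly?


Pattern 'b.g' means: starts with 'b', any single char, ends with 'g'.
Checking each word (must be exactly 3 chars):
  'fed' (len=3): no
  'hat' (len=3): no
  'cap' (len=3): no
  'fog' (len=3): no
  'log' (len=3): no
  'tin' (len=3): no
  'dog' (len=3): no
Matching words: []
Total: 0

0


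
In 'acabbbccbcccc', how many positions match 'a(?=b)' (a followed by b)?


Lookahead 'a(?=b)' matches 'a' only when followed by 'b'.
String: 'acabbbccbcccc'
Checking each position where char is 'a':
  pos 0: 'a' -> no (next='c')
  pos 2: 'a' -> MATCH (next='b')
Matching positions: [2]
Count: 1

1


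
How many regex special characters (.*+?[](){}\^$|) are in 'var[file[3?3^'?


Regex special characters are: . * + ? [ ] ( ) { } \ ^ $ |
Scanning 'var[file[3?3^':
  pos 3: '[' -> SPECIAL
  pos 8: '[' -> SPECIAL
  pos 10: '?' -> SPECIAL
  pos 12: '^' -> SPECIAL
Special chars found: ['[', '[', '?', '^']
Total: 4

4


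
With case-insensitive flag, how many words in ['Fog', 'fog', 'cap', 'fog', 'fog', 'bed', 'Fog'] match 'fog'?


Case-insensitive matching: compare each word's lowercase form to 'fog'.
  'Fog' -> lower='fog' -> MATCH
  'fog' -> lower='fog' -> MATCH
  'cap' -> lower='cap' -> no
  'fog' -> lower='fog' -> MATCH
  'fog' -> lower='fog' -> MATCH
  'bed' -> lower='bed' -> no
  'Fog' -> lower='fog' -> MATCH
Matches: ['Fog', 'fog', 'fog', 'fog', 'Fog']
Count: 5

5


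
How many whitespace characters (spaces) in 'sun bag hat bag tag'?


\s matches whitespace characters (spaces, tabs, etc.).
Text: 'sun bag hat bag tag'
This text has 5 words separated by spaces.
Number of spaces = number of words - 1 = 5 - 1 = 4

4


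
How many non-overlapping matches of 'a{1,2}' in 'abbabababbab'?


Pattern 'a{1,2}' matches between 1 and 2 consecutive a's (greedy).
String: 'abbabababbab'
Finding runs of a's and applying greedy matching:
  Run at pos 0: 'a' (length 1)
  Run at pos 3: 'a' (length 1)
  Run at pos 5: 'a' (length 1)
  Run at pos 7: 'a' (length 1)
  Run at pos 10: 'a' (length 1)
Matches: ['a', 'a', 'a', 'a', 'a']
Count: 5

5


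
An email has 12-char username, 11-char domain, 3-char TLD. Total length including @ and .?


An email address has format: username@domain.tld
Username length: 12
'@' character: 1
Domain length: 11
'.' character: 1
TLD length: 3
Total = 12 + 1 + 11 + 1 + 3 = 28

28


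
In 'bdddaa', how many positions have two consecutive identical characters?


Looking for consecutive identical characters in 'bdddaa':
  pos 0-1: 'b' vs 'd' -> different
  pos 1-2: 'd' vs 'd' -> MATCH ('dd')
  pos 2-3: 'd' vs 'd' -> MATCH ('dd')
  pos 3-4: 'd' vs 'a' -> different
  pos 4-5: 'a' vs 'a' -> MATCH ('aa')
Consecutive identical pairs: ['dd', 'dd', 'aa']
Count: 3

3


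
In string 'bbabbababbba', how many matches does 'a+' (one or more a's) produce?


Pattern 'a+' matches one or more consecutive a's.
String: 'bbabbababbba'
Scanning for runs of a:
  Match 1: 'a' (length 1)
  Match 2: 'a' (length 1)
  Match 3: 'a' (length 1)
  Match 4: 'a' (length 1)
Total matches: 4

4


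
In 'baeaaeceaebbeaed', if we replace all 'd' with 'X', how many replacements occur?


re.sub('d', 'X', text) replaces every occurrence of 'd' with 'X'.
Text: 'baeaaeceaebbeaed'
Scanning for 'd':
  pos 15: 'd' -> replacement #1
Total replacements: 1

1


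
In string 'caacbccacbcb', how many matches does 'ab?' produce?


Pattern 'ab?' matches 'a' optionally followed by 'b'.
String: 'caacbccacbcb'
Scanning left to right for 'a' then checking next char:
  Match 1: 'a' (a not followed by b)
  Match 2: 'a' (a not followed by b)
  Match 3: 'a' (a not followed by b)
Total matches: 3

3


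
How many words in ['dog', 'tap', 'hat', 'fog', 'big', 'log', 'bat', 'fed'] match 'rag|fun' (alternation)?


Alternation 'rag|fun' matches either 'rag' or 'fun'.
Checking each word:
  'dog' -> no
  'tap' -> no
  'hat' -> no
  'fog' -> no
  'big' -> no
  'log' -> no
  'bat' -> no
  'fed' -> no
Matches: []
Count: 0

0


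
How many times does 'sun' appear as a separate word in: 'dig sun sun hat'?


Scanning each word for exact match 'sun':
  Word 1: 'dig' -> no
  Word 2: 'sun' -> MATCH
  Word 3: 'sun' -> MATCH
  Word 4: 'hat' -> no
Total matches: 2

2


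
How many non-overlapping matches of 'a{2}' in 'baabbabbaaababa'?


Pattern 'a{2}' matches exactly 2 consecutive a's (greedy, non-overlapping).
String: 'baabbabbaaababa'
Scanning for runs of a's:
  Run at pos 1: 'aa' (length 2) -> 1 match(es)
  Run at pos 5: 'a' (length 1) -> 0 match(es)
  Run at pos 8: 'aaa' (length 3) -> 1 match(es)
  Run at pos 12: 'a' (length 1) -> 0 match(es)
  Run at pos 14: 'a' (length 1) -> 0 match(es)
Matches found: ['aa', 'aa']
Total: 2

2


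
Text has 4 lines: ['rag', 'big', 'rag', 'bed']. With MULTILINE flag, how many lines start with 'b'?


With MULTILINE flag, ^ matches the start of each line.
Lines: ['rag', 'big', 'rag', 'bed']
Checking which lines start with 'b':
  Line 1: 'rag' -> no
  Line 2: 'big' -> MATCH
  Line 3: 'rag' -> no
  Line 4: 'bed' -> MATCH
Matching lines: ['big', 'bed']
Count: 2

2


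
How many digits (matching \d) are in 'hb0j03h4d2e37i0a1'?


\d matches any digit 0-9.
Scanning 'hb0j03h4d2e37i0a1':
  pos 2: '0' -> DIGIT
  pos 4: '0' -> DIGIT
  pos 5: '3' -> DIGIT
  pos 7: '4' -> DIGIT
  pos 9: '2' -> DIGIT
  pos 11: '3' -> DIGIT
  pos 12: '7' -> DIGIT
  pos 14: '0' -> DIGIT
  pos 16: '1' -> DIGIT
Digits found: ['0', '0', '3', '4', '2', '3', '7', '0', '1']
Total: 9

9


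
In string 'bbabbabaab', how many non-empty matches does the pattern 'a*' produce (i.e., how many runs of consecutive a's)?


Pattern 'a*' matches zero or more a's. We want non-empty runs of consecutive a's.
String: 'bbabbabaab'
Walking through the string to find runs of a's:
  Run 1: positions 2-2 -> 'a'
  Run 2: positions 5-5 -> 'a'
  Run 3: positions 7-8 -> 'aa'
Non-empty runs found: ['a', 'a', 'aa']
Count: 3

3


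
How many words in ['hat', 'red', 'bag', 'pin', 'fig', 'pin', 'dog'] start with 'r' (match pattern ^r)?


Pattern ^r anchors to start of word. Check which words begin with 'r':
  'hat' -> no
  'red' -> MATCH (starts with 'r')
  'bag' -> no
  'pin' -> no
  'fig' -> no
  'pin' -> no
  'dog' -> no
Matching words: ['red']
Count: 1

1


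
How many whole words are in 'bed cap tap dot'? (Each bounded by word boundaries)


Word boundaries (\b) mark the start/end of each word.
Text: 'bed cap tap dot'
Splitting by whitespace:
  Word 1: 'bed'
  Word 2: 'cap'
  Word 3: 'tap'
  Word 4: 'dot'
Total whole words: 4

4


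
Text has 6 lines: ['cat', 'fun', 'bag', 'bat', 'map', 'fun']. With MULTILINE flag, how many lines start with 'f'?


With MULTILINE flag, ^ matches the start of each line.
Lines: ['cat', 'fun', 'bag', 'bat', 'map', 'fun']
Checking which lines start with 'f':
  Line 1: 'cat' -> no
  Line 2: 'fun' -> MATCH
  Line 3: 'bag' -> no
  Line 4: 'bat' -> no
  Line 5: 'map' -> no
  Line 6: 'fun' -> MATCH
Matching lines: ['fun', 'fun']
Count: 2

2


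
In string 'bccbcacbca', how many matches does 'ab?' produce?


Pattern 'ab?' matches 'a' optionally followed by 'b'.
String: 'bccbcacbca'
Scanning left to right for 'a' then checking next char:
  Match 1: 'a' (a not followed by b)
  Match 2: 'a' (a not followed by b)
Total matches: 2

2


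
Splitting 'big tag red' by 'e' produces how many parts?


Splitting by 'e' breaks the string at each occurrence of the separator.
Text: 'big tag red'
Parts after split:
  Part 1: 'big tag r'
  Part 2: 'd'
Total parts: 2

2


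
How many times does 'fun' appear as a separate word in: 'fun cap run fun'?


Scanning each word for exact match 'fun':
  Word 1: 'fun' -> MATCH
  Word 2: 'cap' -> no
  Word 3: 'run' -> no
  Word 4: 'fun' -> MATCH
Total matches: 2

2


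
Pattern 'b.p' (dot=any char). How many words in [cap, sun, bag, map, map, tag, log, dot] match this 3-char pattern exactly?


Pattern 'b.p' means: starts with 'b', any single char, ends with 'p'.
Checking each word (must be exactly 3 chars):
  'cap' (len=3): no
  'sun' (len=3): no
  'bag' (len=3): no
  'map' (len=3): no
  'map' (len=3): no
  'tag' (len=3): no
  'log' (len=3): no
  'dot' (len=3): no
Matching words: []
Total: 0

0


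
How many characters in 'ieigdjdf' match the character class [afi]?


Character class [afi] matches any of: {a, f, i}
Scanning string 'ieigdjdf' character by character:
  pos 0: 'i' -> MATCH
  pos 1: 'e' -> no
  pos 2: 'i' -> MATCH
  pos 3: 'g' -> no
  pos 4: 'd' -> no
  pos 5: 'j' -> no
  pos 6: 'd' -> no
  pos 7: 'f' -> MATCH
Total matches: 3

3


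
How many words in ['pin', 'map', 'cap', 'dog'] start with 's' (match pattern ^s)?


Pattern ^s anchors to start of word. Check which words begin with 's':
  'pin' -> no
  'map' -> no
  'cap' -> no
  'dog' -> no
Matching words: []
Count: 0

0


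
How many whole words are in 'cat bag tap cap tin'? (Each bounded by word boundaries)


Word boundaries (\b) mark the start/end of each word.
Text: 'cat bag tap cap tin'
Splitting by whitespace:
  Word 1: 'cat'
  Word 2: 'bag'
  Word 3: 'tap'
  Word 4: 'cap'
  Word 5: 'tin'
Total whole words: 5

5


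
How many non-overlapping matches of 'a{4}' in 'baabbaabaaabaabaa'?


Pattern 'a{4}' matches exactly 4 consecutive a's (greedy, non-overlapping).
String: 'baabbaabaaabaabaa'
Scanning for runs of a's:
  Run at pos 1: 'aa' (length 2) -> 0 match(es)
  Run at pos 5: 'aa' (length 2) -> 0 match(es)
  Run at pos 8: 'aaa' (length 3) -> 0 match(es)
  Run at pos 12: 'aa' (length 2) -> 0 match(es)
  Run at pos 15: 'aa' (length 2) -> 0 match(es)
Matches found: []
Total: 0

0


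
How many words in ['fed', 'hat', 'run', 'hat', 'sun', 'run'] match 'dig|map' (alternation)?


Alternation 'dig|map' matches either 'dig' or 'map'.
Checking each word:
  'fed' -> no
  'hat' -> no
  'run' -> no
  'hat' -> no
  'sun' -> no
  'run' -> no
Matches: []
Count: 0

0


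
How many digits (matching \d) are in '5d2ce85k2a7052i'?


\d matches any digit 0-9.
Scanning '5d2ce85k2a7052i':
  pos 0: '5' -> DIGIT
  pos 2: '2' -> DIGIT
  pos 5: '8' -> DIGIT
  pos 6: '5' -> DIGIT
  pos 8: '2' -> DIGIT
  pos 10: '7' -> DIGIT
  pos 11: '0' -> DIGIT
  pos 12: '5' -> DIGIT
  pos 13: '2' -> DIGIT
Digits found: ['5', '2', '8', '5', '2', '7', '0', '5', '2']
Total: 9

9


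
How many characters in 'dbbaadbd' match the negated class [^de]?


Negated class [^de] matches any char NOT in {d, e}
Scanning 'dbbaadbd':
  pos 0: 'd' -> no (excluded)
  pos 1: 'b' -> MATCH
  pos 2: 'b' -> MATCH
  pos 3: 'a' -> MATCH
  pos 4: 'a' -> MATCH
  pos 5: 'd' -> no (excluded)
  pos 6: 'b' -> MATCH
  pos 7: 'd' -> no (excluded)
Total matches: 5

5


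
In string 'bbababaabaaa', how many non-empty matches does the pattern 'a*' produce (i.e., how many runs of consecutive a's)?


Pattern 'a*' matches zero or more a's. We want non-empty runs of consecutive a's.
String: 'bbababaabaaa'
Walking through the string to find runs of a's:
  Run 1: positions 2-2 -> 'a'
  Run 2: positions 4-4 -> 'a'
  Run 3: positions 6-7 -> 'aa'
  Run 4: positions 9-11 -> 'aaa'
Non-empty runs found: ['a', 'a', 'aa', 'aaa']
Count: 4

4


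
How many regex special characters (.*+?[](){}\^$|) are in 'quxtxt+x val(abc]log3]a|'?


Regex special characters are: . * + ? [ ] ( ) { } \ ^ $ |
Scanning 'quxtxt+x val(abc]log3]a|':
  pos 6: '+' -> SPECIAL
  pos 12: '(' -> SPECIAL
  pos 16: ']' -> SPECIAL
  pos 21: ']' -> SPECIAL
  pos 23: '|' -> SPECIAL
Special chars found: ['+', '(', ']', ']', '|']
Total: 5

5


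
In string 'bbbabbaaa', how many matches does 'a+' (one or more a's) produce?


Pattern 'a+' matches one or more consecutive a's.
String: 'bbbabbaaa'
Scanning for runs of a:
  Match 1: 'a' (length 1)
  Match 2: 'aaa' (length 3)
Total matches: 2

2


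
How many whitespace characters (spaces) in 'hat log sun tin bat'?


\s matches whitespace characters (spaces, tabs, etc.).
Text: 'hat log sun tin bat'
This text has 5 words separated by spaces.
Number of spaces = number of words - 1 = 5 - 1 = 4

4


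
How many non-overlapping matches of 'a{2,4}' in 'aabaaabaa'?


Pattern 'a{2,4}' matches between 2 and 4 consecutive a's (greedy).
String: 'aabaaabaa'
Finding runs of a's and applying greedy matching:
  Run at pos 0: 'aa' (length 2)
  Run at pos 3: 'aaa' (length 3)
  Run at pos 7: 'aa' (length 2)
Matches: ['aa', 'aaa', 'aa']
Count: 3

3


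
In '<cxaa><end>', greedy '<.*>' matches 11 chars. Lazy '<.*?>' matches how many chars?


Greedy '<.*>' tries to match as MUCH as possible.
Lazy '<.*?>' tries to match as LITTLE as possible.

String: '<cxaa><end>'
Greedy '<.*>' starts at first '<' and extends to the LAST '>': '<cxaa><end>' (11 chars)
Lazy '<.*?>' starts at first '<' and stops at the FIRST '>': '<cxaa>' (6 chars)

6


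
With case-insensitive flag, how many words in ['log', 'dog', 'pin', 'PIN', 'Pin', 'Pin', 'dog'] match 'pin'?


Case-insensitive matching: compare each word's lowercase form to 'pin'.
  'log' -> lower='log' -> no
  'dog' -> lower='dog' -> no
  'pin' -> lower='pin' -> MATCH
  'PIN' -> lower='pin' -> MATCH
  'Pin' -> lower='pin' -> MATCH
  'Pin' -> lower='pin' -> MATCH
  'dog' -> lower='dog' -> no
Matches: ['pin', 'PIN', 'Pin', 'Pin']
Count: 4

4


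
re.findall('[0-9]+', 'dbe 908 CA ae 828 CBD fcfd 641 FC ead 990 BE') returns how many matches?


Pattern '[0-9]+' finds one or more digits.
Text: 'dbe 908 CA ae 828 CBD fcfd 641 FC ead 990 BE'
Scanning for matches:
  Match 1: '908'
  Match 2: '828'
  Match 3: '641'
  Match 4: '990'
Total matches: 4

4


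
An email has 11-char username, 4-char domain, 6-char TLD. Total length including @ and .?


An email address has format: username@domain.tld
Username length: 11
'@' character: 1
Domain length: 4
'.' character: 1
TLD length: 6
Total = 11 + 1 + 4 + 1 + 6 = 23

23


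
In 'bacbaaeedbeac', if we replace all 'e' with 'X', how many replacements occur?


re.sub('e', 'X', text) replaces every occurrence of 'e' with 'X'.
Text: 'bacbaaeedbeac'
Scanning for 'e':
  pos 6: 'e' -> replacement #1
  pos 7: 'e' -> replacement #2
  pos 10: 'e' -> replacement #3
Total replacements: 3

3


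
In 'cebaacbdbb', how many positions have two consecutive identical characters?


Looking for consecutive identical characters in 'cebaacbdbb':
  pos 0-1: 'c' vs 'e' -> different
  pos 1-2: 'e' vs 'b' -> different
  pos 2-3: 'b' vs 'a' -> different
  pos 3-4: 'a' vs 'a' -> MATCH ('aa')
  pos 4-5: 'a' vs 'c' -> different
  pos 5-6: 'c' vs 'b' -> different
  pos 6-7: 'b' vs 'd' -> different
  pos 7-8: 'd' vs 'b' -> different
  pos 8-9: 'b' vs 'b' -> MATCH ('bb')
Consecutive identical pairs: ['aa', 'bb']
Count: 2

2


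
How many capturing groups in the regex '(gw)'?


To count capturing groups, count each '(' that starts a group.
Pattern: '(gw)'
Walking through the pattern:
  Position 0: '(' -> group #1
Total capturing groups: 1

1


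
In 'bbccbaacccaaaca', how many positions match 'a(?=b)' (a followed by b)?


Lookahead 'a(?=b)' matches 'a' only when followed by 'b'.
String: 'bbccbaacccaaaca'
Checking each position where char is 'a':
  pos 5: 'a' -> no (next='a')
  pos 6: 'a' -> no (next='c')
  pos 10: 'a' -> no (next='a')
  pos 11: 'a' -> no (next='a')
  pos 12: 'a' -> no (next='c')
Matching positions: []
Count: 0

0


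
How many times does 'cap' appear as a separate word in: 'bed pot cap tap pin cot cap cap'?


Scanning each word for exact match 'cap':
  Word 1: 'bed' -> no
  Word 2: 'pot' -> no
  Word 3: 'cap' -> MATCH
  Word 4: 'tap' -> no
  Word 5: 'pin' -> no
  Word 6: 'cot' -> no
  Word 7: 'cap' -> MATCH
  Word 8: 'cap' -> MATCH
Total matches: 3

3


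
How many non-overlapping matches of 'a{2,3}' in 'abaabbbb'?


Pattern 'a{2,3}' matches between 2 and 3 consecutive a's (greedy).
String: 'abaabbbb'
Finding runs of a's and applying greedy matching:
  Run at pos 0: 'a' (length 1)
  Run at pos 2: 'aa' (length 2)
Matches: ['aa']
Count: 1

1


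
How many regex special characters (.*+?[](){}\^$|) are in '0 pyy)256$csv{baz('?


Regex special characters are: . * + ? [ ] ( ) { } \ ^ $ |
Scanning '0 pyy)256$csv{baz(':
  pos 5: ')' -> SPECIAL
  pos 9: '$' -> SPECIAL
  pos 13: '{' -> SPECIAL
  pos 17: '(' -> SPECIAL
Special chars found: [')', '$', '{', '(']
Total: 4

4


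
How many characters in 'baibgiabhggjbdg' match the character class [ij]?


Character class [ij] matches any of: {i, j}
Scanning string 'baibgiabhggjbdg' character by character:
  pos 0: 'b' -> no
  pos 1: 'a' -> no
  pos 2: 'i' -> MATCH
  pos 3: 'b' -> no
  pos 4: 'g' -> no
  pos 5: 'i' -> MATCH
  pos 6: 'a' -> no
  pos 7: 'b' -> no
  pos 8: 'h' -> no
  pos 9: 'g' -> no
  pos 10: 'g' -> no
  pos 11: 'j' -> MATCH
  pos 12: 'b' -> no
  pos 13: 'd' -> no
  pos 14: 'g' -> no
Total matches: 3

3


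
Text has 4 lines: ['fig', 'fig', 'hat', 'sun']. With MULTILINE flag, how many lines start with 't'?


With MULTILINE flag, ^ matches the start of each line.
Lines: ['fig', 'fig', 'hat', 'sun']
Checking which lines start with 't':
  Line 1: 'fig' -> no
  Line 2: 'fig' -> no
  Line 3: 'hat' -> no
  Line 4: 'sun' -> no
Matching lines: []
Count: 0

0


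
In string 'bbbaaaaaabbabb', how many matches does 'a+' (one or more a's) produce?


Pattern 'a+' matches one or more consecutive a's.
String: 'bbbaaaaaabbabb'
Scanning for runs of a:
  Match 1: 'aaaaaa' (length 6)
  Match 2: 'a' (length 1)
Total matches: 2

2


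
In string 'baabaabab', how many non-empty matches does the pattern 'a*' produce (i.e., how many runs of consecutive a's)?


Pattern 'a*' matches zero or more a's. We want non-empty runs of consecutive a's.
String: 'baabaabab'
Walking through the string to find runs of a's:
  Run 1: positions 1-2 -> 'aa'
  Run 2: positions 4-5 -> 'aa'
  Run 3: positions 7-7 -> 'a'
Non-empty runs found: ['aa', 'aa', 'a']
Count: 3

3


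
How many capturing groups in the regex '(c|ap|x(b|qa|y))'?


To count capturing groups, count each '(' that starts a group.
Pattern: '(c|ap|x(b|qa|y))'
Walking through the pattern:
  Position 0: '(' -> group #1
  Position 7: '(' -> group #2
Total capturing groups: 2

2


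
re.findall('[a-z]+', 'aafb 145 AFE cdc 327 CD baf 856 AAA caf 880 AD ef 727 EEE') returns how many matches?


Pattern '[a-z]+' finds one or more lowercase letters.
Text: 'aafb 145 AFE cdc 327 CD baf 856 AAA caf 880 AD ef 727 EEE'
Scanning for matches:
  Match 1: 'aafb'
  Match 2: 'cdc'
  Match 3: 'baf'
  Match 4: 'caf'
  Match 5: 'ef'
Total matches: 5

5


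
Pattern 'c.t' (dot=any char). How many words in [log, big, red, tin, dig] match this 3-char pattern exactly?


Pattern 'c.t' means: starts with 'c', any single char, ends with 't'.
Checking each word (must be exactly 3 chars):
  'log' (len=3): no
  'big' (len=3): no
  'red' (len=3): no
  'tin' (len=3): no
  'dig' (len=3): no
Matching words: []
Total: 0

0


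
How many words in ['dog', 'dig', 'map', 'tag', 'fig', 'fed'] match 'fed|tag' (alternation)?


Alternation 'fed|tag' matches either 'fed' or 'tag'.
Checking each word:
  'dog' -> no
  'dig' -> no
  'map' -> no
  'tag' -> MATCH
  'fig' -> no
  'fed' -> MATCH
Matches: ['tag', 'fed']
Count: 2

2


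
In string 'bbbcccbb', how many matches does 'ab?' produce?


Pattern 'ab?' matches 'a' optionally followed by 'b'.
String: 'bbbcccbb'
Scanning left to right for 'a' then checking next char:
Total matches: 0

0


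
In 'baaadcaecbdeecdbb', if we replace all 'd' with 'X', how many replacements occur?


re.sub('d', 'X', text) replaces every occurrence of 'd' with 'X'.
Text: 'baaadcaecbdeecdbb'
Scanning for 'd':
  pos 4: 'd' -> replacement #1
  pos 10: 'd' -> replacement #2
  pos 14: 'd' -> replacement #3
Total replacements: 3

3


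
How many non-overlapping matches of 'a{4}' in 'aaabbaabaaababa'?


Pattern 'a{4}' matches exactly 4 consecutive a's (greedy, non-overlapping).
String: 'aaabbaabaaababa'
Scanning for runs of a's:
  Run at pos 0: 'aaa' (length 3) -> 0 match(es)
  Run at pos 5: 'aa' (length 2) -> 0 match(es)
  Run at pos 8: 'aaa' (length 3) -> 0 match(es)
  Run at pos 12: 'a' (length 1) -> 0 match(es)
  Run at pos 14: 'a' (length 1) -> 0 match(es)
Matches found: []
Total: 0

0


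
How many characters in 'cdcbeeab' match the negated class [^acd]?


Negated class [^acd] matches any char NOT in {a, c, d}
Scanning 'cdcbeeab':
  pos 0: 'c' -> no (excluded)
  pos 1: 'd' -> no (excluded)
  pos 2: 'c' -> no (excluded)
  pos 3: 'b' -> MATCH
  pos 4: 'e' -> MATCH
  pos 5: 'e' -> MATCH
  pos 6: 'a' -> no (excluded)
  pos 7: 'b' -> MATCH
Total matches: 4

4


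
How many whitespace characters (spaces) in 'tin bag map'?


\s matches whitespace characters (spaces, tabs, etc.).
Text: 'tin bag map'
This text has 3 words separated by spaces.
Number of spaces = number of words - 1 = 3 - 1 = 2

2


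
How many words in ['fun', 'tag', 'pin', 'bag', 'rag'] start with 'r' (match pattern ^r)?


Pattern ^r anchors to start of word. Check which words begin with 'r':
  'fun' -> no
  'tag' -> no
  'pin' -> no
  'bag' -> no
  'rag' -> MATCH (starts with 'r')
Matching words: ['rag']
Count: 1

1


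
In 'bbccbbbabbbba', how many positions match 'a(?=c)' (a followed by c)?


Lookahead 'a(?=c)' matches 'a' only when followed by 'c'.
String: 'bbccbbbabbbba'
Checking each position where char is 'a':
  pos 7: 'a' -> no (next='b')
Matching positions: []
Count: 0

0


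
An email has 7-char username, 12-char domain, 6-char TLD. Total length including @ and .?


An email address has format: username@domain.tld
Username length: 7
'@' character: 1
Domain length: 12
'.' character: 1
TLD length: 6
Total = 7 + 1 + 12 + 1 + 6 = 27

27


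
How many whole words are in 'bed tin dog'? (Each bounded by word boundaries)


Word boundaries (\b) mark the start/end of each word.
Text: 'bed tin dog'
Splitting by whitespace:
  Word 1: 'bed'
  Word 2: 'tin'
  Word 3: 'dog'
Total whole words: 3

3


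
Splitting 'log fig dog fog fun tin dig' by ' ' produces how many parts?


Splitting by ' ' breaks the string at each occurrence of the separator.
Text: 'log fig dog fog fun tin dig'
Parts after split:
  Part 1: 'log'
  Part 2: 'fig'
  Part 3: 'dog'
  Part 4: 'fog'
  Part 5: 'fun'
  Part 6: 'tin'
  Part 7: 'dig'
Total parts: 7

7


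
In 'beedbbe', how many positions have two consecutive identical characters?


Looking for consecutive identical characters in 'beedbbe':
  pos 0-1: 'b' vs 'e' -> different
  pos 1-2: 'e' vs 'e' -> MATCH ('ee')
  pos 2-3: 'e' vs 'd' -> different
  pos 3-4: 'd' vs 'b' -> different
  pos 4-5: 'b' vs 'b' -> MATCH ('bb')
  pos 5-6: 'b' vs 'e' -> different
Consecutive identical pairs: ['ee', 'bb']
Count: 2

2


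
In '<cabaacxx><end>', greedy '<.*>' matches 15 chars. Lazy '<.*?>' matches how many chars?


Greedy '<.*>' tries to match as MUCH as possible.
Lazy '<.*?>' tries to match as LITTLE as possible.

String: '<cabaacxx><end>'
Greedy '<.*>' starts at first '<' and extends to the LAST '>': '<cabaacxx><end>' (15 chars)
Lazy '<.*?>' starts at first '<' and stops at the FIRST '>': '<cabaacxx>' (10 chars)

10


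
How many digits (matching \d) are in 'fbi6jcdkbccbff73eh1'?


\d matches any digit 0-9.
Scanning 'fbi6jcdkbccbff73eh1':
  pos 3: '6' -> DIGIT
  pos 14: '7' -> DIGIT
  pos 15: '3' -> DIGIT
  pos 18: '1' -> DIGIT
Digits found: ['6', '7', '3', '1']
Total: 4

4


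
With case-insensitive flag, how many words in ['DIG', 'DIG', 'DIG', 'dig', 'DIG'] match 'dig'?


Case-insensitive matching: compare each word's lowercase form to 'dig'.
  'DIG' -> lower='dig' -> MATCH
  'DIG' -> lower='dig' -> MATCH
  'DIG' -> lower='dig' -> MATCH
  'dig' -> lower='dig' -> MATCH
  'DIG' -> lower='dig' -> MATCH
Matches: ['DIG', 'DIG', 'DIG', 'dig', 'DIG']
Count: 5

5


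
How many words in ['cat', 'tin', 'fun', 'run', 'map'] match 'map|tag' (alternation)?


Alternation 'map|tag' matches either 'map' or 'tag'.
Checking each word:
  'cat' -> no
  'tin' -> no
  'fun' -> no
  'run' -> no
  'map' -> MATCH
Matches: ['map']
Count: 1

1


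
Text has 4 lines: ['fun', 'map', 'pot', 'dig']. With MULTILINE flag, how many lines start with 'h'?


With MULTILINE flag, ^ matches the start of each line.
Lines: ['fun', 'map', 'pot', 'dig']
Checking which lines start with 'h':
  Line 1: 'fun' -> no
  Line 2: 'map' -> no
  Line 3: 'pot' -> no
  Line 4: 'dig' -> no
Matching lines: []
Count: 0

0


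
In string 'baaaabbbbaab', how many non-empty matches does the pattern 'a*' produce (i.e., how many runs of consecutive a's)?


Pattern 'a*' matches zero or more a's. We want non-empty runs of consecutive a's.
String: 'baaaabbbbaab'
Walking through the string to find runs of a's:
  Run 1: positions 1-4 -> 'aaaa'
  Run 2: positions 9-10 -> 'aa'
Non-empty runs found: ['aaaa', 'aa']
Count: 2

2


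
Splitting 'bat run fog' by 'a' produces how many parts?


Splitting by 'a' breaks the string at each occurrence of the separator.
Text: 'bat run fog'
Parts after split:
  Part 1: 'b'
  Part 2: 't run fog'
Total parts: 2

2


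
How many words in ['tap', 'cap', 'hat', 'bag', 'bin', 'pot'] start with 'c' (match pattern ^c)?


Pattern ^c anchors to start of word. Check which words begin with 'c':
  'tap' -> no
  'cap' -> MATCH (starts with 'c')
  'hat' -> no
  'bag' -> no
  'bin' -> no
  'pot' -> no
Matching words: ['cap']
Count: 1

1


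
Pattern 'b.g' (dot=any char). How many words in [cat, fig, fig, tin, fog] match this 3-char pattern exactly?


Pattern 'b.g' means: starts with 'b', any single char, ends with 'g'.
Checking each word (must be exactly 3 chars):
  'cat' (len=3): no
  'fig' (len=3): no
  'fig' (len=3): no
  'tin' (len=3): no
  'fog' (len=3): no
Matching words: []
Total: 0

0


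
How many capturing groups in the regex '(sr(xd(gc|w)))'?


To count capturing groups, count each '(' that starts a group.
Pattern: '(sr(xd(gc|w)))'
Walking through the pattern:
  Position 0: '(' -> group #1
  Position 3: '(' -> group #2
  Position 6: '(' -> group #3
Total capturing groups: 3

3


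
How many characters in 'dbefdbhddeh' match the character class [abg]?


Character class [abg] matches any of: {a, b, g}
Scanning string 'dbefdbhddeh' character by character:
  pos 0: 'd' -> no
  pos 1: 'b' -> MATCH
  pos 2: 'e' -> no
  pos 3: 'f' -> no
  pos 4: 'd' -> no
  pos 5: 'b' -> MATCH
  pos 6: 'h' -> no
  pos 7: 'd' -> no
  pos 8: 'd' -> no
  pos 9: 'e' -> no
  pos 10: 'h' -> no
Total matches: 2

2


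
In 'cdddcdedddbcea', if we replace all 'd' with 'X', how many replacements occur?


re.sub('d', 'X', text) replaces every occurrence of 'd' with 'X'.
Text: 'cdddcdedddbcea'
Scanning for 'd':
  pos 1: 'd' -> replacement #1
  pos 2: 'd' -> replacement #2
  pos 3: 'd' -> replacement #3
  pos 5: 'd' -> replacement #4
  pos 7: 'd' -> replacement #5
  pos 8: 'd' -> replacement #6
  pos 9: 'd' -> replacement #7
Total replacements: 7

7


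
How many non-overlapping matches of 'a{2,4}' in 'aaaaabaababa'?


Pattern 'a{2,4}' matches between 2 and 4 consecutive a's (greedy).
String: 'aaaaabaababa'
Finding runs of a's and applying greedy matching:
  Run at pos 0: 'aaaaa' (length 5)
  Run at pos 6: 'aa' (length 2)
  Run at pos 9: 'a' (length 1)
  Run at pos 11: 'a' (length 1)
Matches: ['aaaa', 'aa']
Count: 2

2


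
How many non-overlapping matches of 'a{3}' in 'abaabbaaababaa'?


Pattern 'a{3}' matches exactly 3 consecutive a's (greedy, non-overlapping).
String: 'abaabbaaababaa'
Scanning for runs of a's:
  Run at pos 0: 'a' (length 1) -> 0 match(es)
  Run at pos 2: 'aa' (length 2) -> 0 match(es)
  Run at pos 6: 'aaa' (length 3) -> 1 match(es)
  Run at pos 10: 'a' (length 1) -> 0 match(es)
  Run at pos 12: 'aa' (length 2) -> 0 match(es)
Matches found: ['aaa']
Total: 1

1


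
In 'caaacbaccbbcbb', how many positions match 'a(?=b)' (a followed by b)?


Lookahead 'a(?=b)' matches 'a' only when followed by 'b'.
String: 'caaacbaccbbcbb'
Checking each position where char is 'a':
  pos 1: 'a' -> no (next='a')
  pos 2: 'a' -> no (next='a')
  pos 3: 'a' -> no (next='c')
  pos 6: 'a' -> no (next='c')
Matching positions: []
Count: 0

0


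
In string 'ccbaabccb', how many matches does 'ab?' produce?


Pattern 'ab?' matches 'a' optionally followed by 'b'.
String: 'ccbaabccb'
Scanning left to right for 'a' then checking next char:
  Match 1: 'a' (a not followed by b)
  Match 2: 'ab' (a followed by b)
Total matches: 2

2


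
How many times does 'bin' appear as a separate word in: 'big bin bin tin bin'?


Scanning each word for exact match 'bin':
  Word 1: 'big' -> no
  Word 2: 'bin' -> MATCH
  Word 3: 'bin' -> MATCH
  Word 4: 'tin' -> no
  Word 5: 'bin' -> MATCH
Total matches: 3

3


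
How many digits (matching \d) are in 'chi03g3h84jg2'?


\d matches any digit 0-9.
Scanning 'chi03g3h84jg2':
  pos 3: '0' -> DIGIT
  pos 4: '3' -> DIGIT
  pos 6: '3' -> DIGIT
  pos 8: '8' -> DIGIT
  pos 9: '4' -> DIGIT
  pos 12: '2' -> DIGIT
Digits found: ['0', '3', '3', '8', '4', '2']
Total: 6

6


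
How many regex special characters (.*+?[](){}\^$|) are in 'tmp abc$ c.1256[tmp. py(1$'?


Regex special characters are: . * + ? [ ] ( ) { } \ ^ $ |
Scanning 'tmp abc$ c.1256[tmp. py(1$':
  pos 7: '$' -> SPECIAL
  pos 10: '.' -> SPECIAL
  pos 15: '[' -> SPECIAL
  pos 19: '.' -> SPECIAL
  pos 23: '(' -> SPECIAL
  pos 25: '$' -> SPECIAL
Special chars found: ['$', '.', '[', '.', '(', '$']
Total: 6

6
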